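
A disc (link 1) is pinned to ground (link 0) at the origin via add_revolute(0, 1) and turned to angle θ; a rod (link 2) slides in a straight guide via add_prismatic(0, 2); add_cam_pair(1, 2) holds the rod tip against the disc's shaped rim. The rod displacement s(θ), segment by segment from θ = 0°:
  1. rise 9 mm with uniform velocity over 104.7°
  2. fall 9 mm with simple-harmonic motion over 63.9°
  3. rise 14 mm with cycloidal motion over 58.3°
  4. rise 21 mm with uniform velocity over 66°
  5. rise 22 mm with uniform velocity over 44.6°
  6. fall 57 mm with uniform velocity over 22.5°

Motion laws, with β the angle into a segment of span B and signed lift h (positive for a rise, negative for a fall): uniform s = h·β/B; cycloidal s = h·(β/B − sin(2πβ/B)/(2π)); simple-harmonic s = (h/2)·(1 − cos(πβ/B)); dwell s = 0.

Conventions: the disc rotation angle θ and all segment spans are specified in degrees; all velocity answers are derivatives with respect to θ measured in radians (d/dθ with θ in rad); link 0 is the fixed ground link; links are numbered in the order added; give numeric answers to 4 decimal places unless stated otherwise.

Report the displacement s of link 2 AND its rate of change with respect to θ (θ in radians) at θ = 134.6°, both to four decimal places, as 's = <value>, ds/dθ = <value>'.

segment 1 (0° to 104.7°, uniform, h = 9) is passed completely: s = 0.0000 + (9) = 9.0000
θ = 134.6° falls in segment 2 (104.7° to 168.6°, simple-harmonic, h = -9): β = 134.6 − 104.7 = 29.9°, B = 63.9°; Δs = -9/2·(1 − cos(π·0.4679)) = -4.0472; s = 9.0000 − 4.0472 = 4.9528
velocity in seg [104.7°–168.6°] (simple-harmonic), θ in radians: β = 29.9° = 0.5219 rad, B = 63.9° = 1.1153 rad; ds/dθ = (πh/(2B)) sin(πβ/B) = (π·(-9)/(2·1.1153)) sin(π·0.4679) = -12.611729 mm/rad

s = 4.9528, ds/dθ = -12.6117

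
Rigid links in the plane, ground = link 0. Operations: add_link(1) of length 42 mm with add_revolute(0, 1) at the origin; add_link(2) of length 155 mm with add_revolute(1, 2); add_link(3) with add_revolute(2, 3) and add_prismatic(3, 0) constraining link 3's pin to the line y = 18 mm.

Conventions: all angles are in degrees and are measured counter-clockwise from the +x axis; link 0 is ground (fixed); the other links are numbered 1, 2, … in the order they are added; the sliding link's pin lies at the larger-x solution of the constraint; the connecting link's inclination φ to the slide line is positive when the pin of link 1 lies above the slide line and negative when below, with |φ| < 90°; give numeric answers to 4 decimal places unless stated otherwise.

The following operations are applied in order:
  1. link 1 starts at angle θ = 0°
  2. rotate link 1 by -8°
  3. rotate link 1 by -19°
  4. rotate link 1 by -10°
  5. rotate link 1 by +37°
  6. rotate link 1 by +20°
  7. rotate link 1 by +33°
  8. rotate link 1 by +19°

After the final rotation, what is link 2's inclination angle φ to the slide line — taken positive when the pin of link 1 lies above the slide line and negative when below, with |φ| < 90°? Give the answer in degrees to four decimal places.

geometry: r = 42 mm, L = 155 mm, e = 18 mm; θ starts at 0°
rotate link 1 by -8°: θ ← 0° -8° = -8°
rotate link 1 by -19°: θ ← -8° -19° = -27°
rotate link 1 by -10°: θ ← -27° -10° = -37°
rotate link 1 by +37°: θ ← -37° +37° = 0°
rotate link 1 by +20°: θ ← 0° +20° = 20°
rotate link 1 by +33°: θ ← 20° +33° = 53°
rotate link 1 by +19°: θ ← 53° +19° = 72°
h = r sin θ − e = 39.944374 − 18 = 21.944374
sin φ = h / L = 21.944374 / 155 = 0.14157660
φ = arcsin(0.14157660) = 8.139088°

8.1391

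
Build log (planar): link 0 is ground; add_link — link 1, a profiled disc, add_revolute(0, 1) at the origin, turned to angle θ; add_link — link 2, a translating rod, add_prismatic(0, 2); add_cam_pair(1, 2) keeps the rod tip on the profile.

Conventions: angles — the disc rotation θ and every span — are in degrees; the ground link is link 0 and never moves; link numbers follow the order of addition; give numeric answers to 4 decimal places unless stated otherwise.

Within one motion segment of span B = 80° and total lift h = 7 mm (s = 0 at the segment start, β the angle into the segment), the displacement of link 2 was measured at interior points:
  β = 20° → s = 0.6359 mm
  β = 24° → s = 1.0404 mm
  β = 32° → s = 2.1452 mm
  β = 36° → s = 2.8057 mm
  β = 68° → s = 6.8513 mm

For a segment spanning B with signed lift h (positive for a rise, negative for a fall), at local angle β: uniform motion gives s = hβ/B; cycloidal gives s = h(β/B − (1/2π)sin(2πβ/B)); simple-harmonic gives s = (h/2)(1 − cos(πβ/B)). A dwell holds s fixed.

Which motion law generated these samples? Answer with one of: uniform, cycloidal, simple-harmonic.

candidates at β/B = r: uniform s = h·r (linear in β); cycloidal s = h·(r − sin(2πr)/(2π)); simple-harmonic s = (h/2)(1 − cos(πr))
β=20°: printed 0.6359 | uniform 1.7500, cycloidal 0.6359, simple-harmonic 1.0251
β=24°: printed 1.0404 | uniform 2.1000, cycloidal 1.0404, simple-harmonic 1.4428
β=32°: printed 2.1452 | uniform 2.8000, cycloidal 2.1452, simple-harmonic 2.4184
β=36°: printed 2.8057 | uniform 3.1500, cycloidal 2.8057, simple-harmonic 2.9525
β=68°: printed 6.8513 | uniform 5.9500, cycloidal 6.8513, simple-harmonic 6.6185
only one law matches every sample → cycloidal

cycloidal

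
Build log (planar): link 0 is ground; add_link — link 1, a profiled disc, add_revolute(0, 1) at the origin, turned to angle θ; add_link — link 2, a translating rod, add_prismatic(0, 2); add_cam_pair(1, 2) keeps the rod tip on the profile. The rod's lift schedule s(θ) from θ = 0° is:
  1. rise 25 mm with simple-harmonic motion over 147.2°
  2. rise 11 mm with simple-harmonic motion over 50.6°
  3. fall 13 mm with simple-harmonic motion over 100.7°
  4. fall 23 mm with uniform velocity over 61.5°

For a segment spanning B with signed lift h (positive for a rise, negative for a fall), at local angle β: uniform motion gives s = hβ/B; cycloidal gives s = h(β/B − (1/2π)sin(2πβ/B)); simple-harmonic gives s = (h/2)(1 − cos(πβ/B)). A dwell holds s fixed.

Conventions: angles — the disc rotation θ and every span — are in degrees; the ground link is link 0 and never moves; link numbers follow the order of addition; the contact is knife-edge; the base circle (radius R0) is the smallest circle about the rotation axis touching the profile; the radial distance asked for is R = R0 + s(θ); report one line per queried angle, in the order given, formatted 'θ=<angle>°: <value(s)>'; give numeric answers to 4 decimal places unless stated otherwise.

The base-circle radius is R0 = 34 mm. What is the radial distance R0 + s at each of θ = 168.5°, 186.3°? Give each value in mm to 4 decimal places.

seg 1 [0°–147.2°] simple-harmonic, h=25: full span → s += 25 → s = 25.0000
seg 2 [147.2°–197.8°] simple-harmonic, h=11: θ=168.5° here. β=21.3, B=50.6. 11/2·(1 − cos(π·0.4209)) = 4.1481 → s = 29.1481
seg 2 [147.2°–197.8°] simple-harmonic, h=11: θ=186.3° here. β=39.1, B=50.6. 11/2·(1 − cos(π·0.7727)) = 9.6566 → s = 34.6566
θ=168.5°: R = R0 + s = 34 + 29.1481 = 63.1481
θ=186.3°: R = R0 + s = 34 + 34.6566 = 68.6566

θ=168.5°: 63.1481
θ=186.3°: 68.6566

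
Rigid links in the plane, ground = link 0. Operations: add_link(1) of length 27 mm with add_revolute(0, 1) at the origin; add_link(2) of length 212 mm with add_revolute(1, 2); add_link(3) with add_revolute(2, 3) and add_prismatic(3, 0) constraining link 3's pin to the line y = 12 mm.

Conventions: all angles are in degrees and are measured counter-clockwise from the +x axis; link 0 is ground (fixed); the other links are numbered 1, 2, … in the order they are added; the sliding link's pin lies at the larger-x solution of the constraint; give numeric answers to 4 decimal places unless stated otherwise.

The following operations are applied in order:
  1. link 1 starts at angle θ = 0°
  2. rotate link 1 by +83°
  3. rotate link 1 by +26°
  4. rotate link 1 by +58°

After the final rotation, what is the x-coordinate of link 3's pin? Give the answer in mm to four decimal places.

geometry: r = 27 mm, L = 212 mm, e = 12 mm; θ starts at 0°
rotate link 1 by +83°: θ ← 0° +83° = 83°
rotate link 1 by +26°: θ ← 83° +26° = 109°
rotate link 1 by +58°: θ ← 109° +58° = 167°
crank pin P = (r cos θ, r sin θ) = (-26.307992, 6.073678)
h = r sin θ − e = 6.073678 − 12 = -5.926322
x = r cos θ + √(L² − h²) = -26.307992 + 211.917151 = 185.609159

185.6092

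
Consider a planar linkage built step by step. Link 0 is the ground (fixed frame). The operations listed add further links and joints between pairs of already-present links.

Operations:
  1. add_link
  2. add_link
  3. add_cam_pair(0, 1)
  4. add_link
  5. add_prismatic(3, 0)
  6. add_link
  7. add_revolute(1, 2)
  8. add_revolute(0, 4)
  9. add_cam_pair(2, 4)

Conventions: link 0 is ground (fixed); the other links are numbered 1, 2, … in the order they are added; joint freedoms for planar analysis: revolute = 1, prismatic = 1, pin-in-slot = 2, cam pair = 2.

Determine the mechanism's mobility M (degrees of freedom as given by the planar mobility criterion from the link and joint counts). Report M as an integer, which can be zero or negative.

(L,J1,J2)=(1,0,0); link0 fixed
link1: (2,0,0)
link2: (3,0,0)
C 0-1 [J2]: (3,0,1)
link3: (4,0,1)
P 3-0 [J1]: (4,1,1)
link4: (5,1,1)
R 1-2 [J1]: (5,2,1)
R 0-4 [J1]: (5,3,1)
C 2-4 [J2]: (5,3,2)
Grübler: 3·4 − 2·3 − 2 = 4

M = 4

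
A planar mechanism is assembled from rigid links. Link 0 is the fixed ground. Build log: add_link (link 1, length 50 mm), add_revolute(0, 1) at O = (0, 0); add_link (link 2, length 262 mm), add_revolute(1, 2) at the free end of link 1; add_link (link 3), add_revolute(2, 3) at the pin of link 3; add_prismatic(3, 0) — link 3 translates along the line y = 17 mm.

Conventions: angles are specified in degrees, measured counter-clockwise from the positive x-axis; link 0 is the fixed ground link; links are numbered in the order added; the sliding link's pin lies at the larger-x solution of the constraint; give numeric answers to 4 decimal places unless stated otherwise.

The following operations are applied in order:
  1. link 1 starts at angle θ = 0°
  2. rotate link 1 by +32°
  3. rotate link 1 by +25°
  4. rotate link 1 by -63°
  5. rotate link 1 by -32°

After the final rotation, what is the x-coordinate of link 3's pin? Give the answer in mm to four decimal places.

geometry: r = 50 mm, L = 262 mm, e = 17 mm; θ starts at 0°
rotate link 1 by +32°: θ ← 0° +32° = 32°
rotate link 1 by +25°: θ ← 32° +25° = 57°
rotate link 1 by -63°: θ ← 57° -63° = -6°
rotate link 1 by -32°: θ ← -6° -32° = -38°
crank pin P = (r cos θ, r sin θ) = (39.400538, -30.783074)
h = r sin θ − e = -30.783074 − 17 = -47.783074
x = r cos θ + √(L² − h²) = 39.400538 + 257.605858 = 297.006395

297.0064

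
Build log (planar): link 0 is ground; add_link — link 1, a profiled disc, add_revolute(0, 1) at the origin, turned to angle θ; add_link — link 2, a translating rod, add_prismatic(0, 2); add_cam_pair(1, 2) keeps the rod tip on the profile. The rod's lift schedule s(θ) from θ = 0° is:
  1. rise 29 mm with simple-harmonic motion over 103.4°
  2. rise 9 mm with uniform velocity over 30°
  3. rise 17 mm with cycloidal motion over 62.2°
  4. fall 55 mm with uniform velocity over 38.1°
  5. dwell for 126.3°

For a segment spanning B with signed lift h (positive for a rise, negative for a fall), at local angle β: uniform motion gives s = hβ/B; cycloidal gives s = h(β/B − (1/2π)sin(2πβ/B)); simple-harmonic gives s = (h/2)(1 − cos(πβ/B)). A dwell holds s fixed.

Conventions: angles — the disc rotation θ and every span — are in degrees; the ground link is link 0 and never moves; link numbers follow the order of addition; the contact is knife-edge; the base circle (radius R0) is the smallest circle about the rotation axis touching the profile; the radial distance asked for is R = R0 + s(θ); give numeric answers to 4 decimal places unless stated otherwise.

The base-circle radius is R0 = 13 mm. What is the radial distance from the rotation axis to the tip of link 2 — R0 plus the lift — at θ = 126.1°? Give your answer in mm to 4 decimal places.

seg 1 [0°–103.4°] simple-harmonic, h=29: full span → s += 29 → s = 29.0000
seg 2 [103.4°–133.4°] uniform, h=9: θ=126.1° here. β=22.7, B=30. 9·22.7/30 = 6.8100 → s = 35.8100
R = R0 + s = 13 + 35.8100 = 48.8100

48.8100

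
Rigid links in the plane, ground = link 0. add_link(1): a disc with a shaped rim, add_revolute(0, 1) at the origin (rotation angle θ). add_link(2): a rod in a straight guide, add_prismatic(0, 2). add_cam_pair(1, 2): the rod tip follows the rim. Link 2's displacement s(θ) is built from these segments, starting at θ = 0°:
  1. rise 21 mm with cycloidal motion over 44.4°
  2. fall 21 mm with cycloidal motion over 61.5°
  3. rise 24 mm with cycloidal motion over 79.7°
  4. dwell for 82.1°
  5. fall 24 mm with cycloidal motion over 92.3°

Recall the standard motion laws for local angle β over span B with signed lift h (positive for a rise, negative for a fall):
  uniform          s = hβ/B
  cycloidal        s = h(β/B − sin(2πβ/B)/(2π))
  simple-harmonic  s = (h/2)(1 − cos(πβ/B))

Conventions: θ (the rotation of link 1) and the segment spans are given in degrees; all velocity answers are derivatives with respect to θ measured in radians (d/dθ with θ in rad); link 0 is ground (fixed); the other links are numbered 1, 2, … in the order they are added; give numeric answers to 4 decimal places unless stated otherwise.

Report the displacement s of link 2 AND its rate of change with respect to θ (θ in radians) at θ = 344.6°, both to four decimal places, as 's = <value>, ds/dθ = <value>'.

segment 1 (0° to 44.4°, cycloidal, h = 21) is passed completely: s = 0.0000 + (21) = 21.0000
segment 2 (44.4° to 105.9°, cycloidal, h = -21) is passed completely: s = 21.0000 + (-21) = 0.0000
segment 3 (105.9° to 185.6°, cycloidal, h = 24) is passed completely: s = 0.0000 + (24) = 24.0000
segment 4 (185.6° to 267.7°, dwell): s unchanged at 24.0000
θ = 344.6° falls in segment 5 (267.7° to 360°, cycloidal, h = -24): β = 344.6 − 267.7 = 76.9°, B = 92.3°; Δs = -24·(0.8332 − sin(2π·0.8332)/(2π)) = -23.3058; s = 24.0000 − 23.3058 = 0.6942
velocity in seg [267.7°–360°] (cycloidal), θ in radians: β = 76.9° = 1.3422 rad, B = 92.3° = 1.6109 rad; ds/dθ = (h/B)(1 − cos(2πβ/B)) = ((-24)/1.6109)(1 − cos(2π·0.8332)) = -7.463715 mm/rad

s = 0.6942, ds/dθ = -7.4637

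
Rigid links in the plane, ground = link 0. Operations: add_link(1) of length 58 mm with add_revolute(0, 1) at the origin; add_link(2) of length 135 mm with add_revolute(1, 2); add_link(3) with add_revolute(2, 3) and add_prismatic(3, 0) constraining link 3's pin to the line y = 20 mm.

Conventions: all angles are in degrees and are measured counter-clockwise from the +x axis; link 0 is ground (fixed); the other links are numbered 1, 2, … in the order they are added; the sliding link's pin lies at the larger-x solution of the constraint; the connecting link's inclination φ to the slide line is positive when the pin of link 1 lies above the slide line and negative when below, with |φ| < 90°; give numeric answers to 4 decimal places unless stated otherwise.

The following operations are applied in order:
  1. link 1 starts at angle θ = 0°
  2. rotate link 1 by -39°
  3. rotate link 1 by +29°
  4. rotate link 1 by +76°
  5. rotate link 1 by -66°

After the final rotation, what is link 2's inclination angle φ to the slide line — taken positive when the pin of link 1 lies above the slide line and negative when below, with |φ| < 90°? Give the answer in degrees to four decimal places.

geometry: r = 58 mm, L = 135 mm, e = 20 mm; θ starts at 0°
rotate link 1 by -39°: θ ← 0° -39° = -39°
rotate link 1 by +29°: θ ← -39° +29° = -10°
rotate link 1 by +76°: θ ← -10° +76° = 66°
rotate link 1 by -66°: θ ← 66° -66° = 0°
h = r sin θ − e = 0.000000 − 20 = -20.000000
sin φ = h / L = -20.000000 / 135 = -0.14814815
φ = arcsin(-0.14814815) = -8.519624°

-8.5196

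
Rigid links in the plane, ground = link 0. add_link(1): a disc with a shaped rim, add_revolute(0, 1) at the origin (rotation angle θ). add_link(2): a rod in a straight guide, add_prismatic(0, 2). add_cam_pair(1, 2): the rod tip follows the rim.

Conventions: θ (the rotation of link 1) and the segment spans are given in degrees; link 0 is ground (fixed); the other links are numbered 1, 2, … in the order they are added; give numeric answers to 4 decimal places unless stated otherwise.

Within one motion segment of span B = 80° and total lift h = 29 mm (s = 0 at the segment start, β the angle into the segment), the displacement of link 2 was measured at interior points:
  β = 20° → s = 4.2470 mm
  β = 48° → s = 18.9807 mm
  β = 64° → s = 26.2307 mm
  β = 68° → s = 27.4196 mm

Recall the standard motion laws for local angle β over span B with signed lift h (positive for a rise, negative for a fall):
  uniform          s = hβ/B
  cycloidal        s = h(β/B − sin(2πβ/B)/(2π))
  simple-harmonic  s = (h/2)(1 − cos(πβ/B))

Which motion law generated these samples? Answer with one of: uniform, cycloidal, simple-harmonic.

candidates at β/B = r: uniform s = h·r (linear in β); cycloidal s = h·(r − sin(2πr)/(2π)); simple-harmonic s = (h/2)(1 − cos(πr))
β=20°: printed 4.2470 | uniform 7.2500, cycloidal 2.6345, simple-harmonic 4.2470
β=48°: printed 18.9807 | uniform 17.4000, cycloidal 20.1129, simple-harmonic 18.9807
β=64°: printed 26.2307 | uniform 23.2000, cycloidal 27.5896, simple-harmonic 26.2307
β=68°: printed 27.4196 | uniform 24.6500, cycloidal 28.3840, simple-harmonic 27.4196
only one law matches every sample → simple-harmonic

simple-harmonic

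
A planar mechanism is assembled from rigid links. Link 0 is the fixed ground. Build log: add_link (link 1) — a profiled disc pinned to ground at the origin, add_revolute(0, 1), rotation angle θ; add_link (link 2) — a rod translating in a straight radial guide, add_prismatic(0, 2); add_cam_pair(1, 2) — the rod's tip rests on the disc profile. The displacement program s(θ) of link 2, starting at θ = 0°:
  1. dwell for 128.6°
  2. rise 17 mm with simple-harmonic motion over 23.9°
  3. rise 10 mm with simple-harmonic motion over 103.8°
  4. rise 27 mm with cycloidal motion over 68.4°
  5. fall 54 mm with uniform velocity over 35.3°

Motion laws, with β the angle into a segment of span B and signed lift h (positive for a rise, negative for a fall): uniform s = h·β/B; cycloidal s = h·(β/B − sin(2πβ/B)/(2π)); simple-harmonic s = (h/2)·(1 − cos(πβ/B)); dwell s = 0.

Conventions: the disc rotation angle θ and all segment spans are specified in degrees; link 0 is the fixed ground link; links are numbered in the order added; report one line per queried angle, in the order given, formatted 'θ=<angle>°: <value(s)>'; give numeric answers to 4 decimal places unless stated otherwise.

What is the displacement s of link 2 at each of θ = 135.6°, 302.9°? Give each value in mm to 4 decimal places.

seg 1 [0°–128.6°] dwell: s stays 0.0000
seg 2 [128.6°–152.5°] simple-harmonic, h=17: θ=135.6° here. β=7, B=23.9. 17/2·(1 − cos(π·0.2929)) = 3.3514 → s = 3.3514
seg 2 [128.6°–152.5°] simple-harmonic, h=17: full span → s += 17 → s = 17.0000
seg 3 [152.5°–256.3°] simple-harmonic, h=10: full span → s += 10 → s = 27.0000
seg 4 [256.3°–324.7°] cycloidal, h=27: θ=302.9° here. β=46.6, B=68.4. 27·(0.6813 − sin(2π·0.6813)/(2π)) = 22.2976 → s = 49.2976

θ=135.6°: 3.3514
θ=302.9°: 49.2976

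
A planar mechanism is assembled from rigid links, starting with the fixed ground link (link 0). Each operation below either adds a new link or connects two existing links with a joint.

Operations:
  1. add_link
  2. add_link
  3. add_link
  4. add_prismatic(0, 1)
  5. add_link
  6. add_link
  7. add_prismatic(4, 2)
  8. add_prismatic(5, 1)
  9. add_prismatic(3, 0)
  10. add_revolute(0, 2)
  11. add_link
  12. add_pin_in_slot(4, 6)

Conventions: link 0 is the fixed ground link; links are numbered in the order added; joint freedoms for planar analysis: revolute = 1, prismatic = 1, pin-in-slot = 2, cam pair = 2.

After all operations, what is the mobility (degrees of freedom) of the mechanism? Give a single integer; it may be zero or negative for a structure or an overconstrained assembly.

L=1 J1=0 J2=0
add link → L=2 J1=0 J2=0
add link → L=3 J1=0 J2=0
add link → L=4 J1=0 J2=0
P@0,1 dof=1 J1 → L=4 J1=1 J2=0
add link → L=5 J1=1 J2=0
add link → L=6 J1=1 J2=0
P@4,2 dof=1 J1 → L=6 J1=2 J2=0
P@5,1 dof=1 J1 → L=6 J1=3 J2=0
P@3,0 dof=1 J1 → L=6 J1=4 J2=0
R@0,2 dof=1 J1 → L=6 J1=5 J2=0
add link → L=7 J1=5 J2=0
PS@4,6 dof=2 J2 → L=7 J1=5 J2=1
M=3(L−1)−2J1−J2=3·6−2·5−1=7

M = 7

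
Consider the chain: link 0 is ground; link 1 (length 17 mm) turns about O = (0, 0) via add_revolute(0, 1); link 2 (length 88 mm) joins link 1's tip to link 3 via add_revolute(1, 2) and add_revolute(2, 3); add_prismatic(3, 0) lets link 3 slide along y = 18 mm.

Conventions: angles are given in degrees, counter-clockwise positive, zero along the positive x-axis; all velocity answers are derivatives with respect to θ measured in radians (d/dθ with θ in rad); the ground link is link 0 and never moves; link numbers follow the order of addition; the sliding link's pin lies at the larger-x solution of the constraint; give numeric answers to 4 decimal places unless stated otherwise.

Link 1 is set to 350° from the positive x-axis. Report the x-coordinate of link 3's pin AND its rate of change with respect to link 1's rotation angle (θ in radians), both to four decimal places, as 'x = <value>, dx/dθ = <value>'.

geometry: r = 17 mm, L = 88 mm, e = 18 mm
crank pin P = (r cos θ, r sin θ) = (16.741732, -2.952019)
h = r sin θ − e = -2.952019 − 18 = -20.952019
x = r cos θ + √(L² − h²) = 16.741732 + 85.469368 = 102.211100
dx/dθ = −r sin θ − h·r cos θ/√(L² − h²) (θ in radians; h = -20.952019) = 7.056099

x = 102.2111, dx/dθ = 7.0561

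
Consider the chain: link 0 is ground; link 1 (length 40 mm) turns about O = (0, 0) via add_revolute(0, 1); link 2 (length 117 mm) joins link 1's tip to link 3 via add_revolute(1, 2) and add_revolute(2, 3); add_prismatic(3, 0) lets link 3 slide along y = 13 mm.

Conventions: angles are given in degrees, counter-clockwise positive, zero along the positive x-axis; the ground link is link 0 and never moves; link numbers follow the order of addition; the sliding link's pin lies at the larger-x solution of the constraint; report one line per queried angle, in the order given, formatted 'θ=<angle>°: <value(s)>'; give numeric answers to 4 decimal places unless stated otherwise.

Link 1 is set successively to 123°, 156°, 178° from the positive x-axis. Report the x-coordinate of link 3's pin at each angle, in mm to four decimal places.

geometry: r = 40 mm, L = 117 mm, e = 13 mm
θ=123°: crank pin P = (r cos θ, r sin θ) = (-21.785561, 33.546823)
θ=123°: h = r sin θ − e = 33.546823 − 13 = 20.546823
θ=123°: x = r cos θ + √(L² − h²) = -21.785561 + 115.181718 = 93.396156
θ=156°: crank pin P = (r cos θ, r sin θ) = (-36.541818, 16.269466)
θ=156°: h = r sin θ − e = 16.269466 − 13 = 3.269466
θ=156°: x = r cos θ + √(L² − h²) = -36.541818 + 116.954310 = 80.412492
θ=178°: crank pin P = (r cos θ, r sin θ) = (-39.975633, 1.395980)
θ=178°: h = r sin θ − e = 1.395980 − 13 = -11.604020
θ=178°: x = r cos θ + √(L² − h²) = -39.975633 + 116.423137 = 76.447503

θ=123°: 93.3962
θ=156°: 80.4125
θ=178°: 76.4475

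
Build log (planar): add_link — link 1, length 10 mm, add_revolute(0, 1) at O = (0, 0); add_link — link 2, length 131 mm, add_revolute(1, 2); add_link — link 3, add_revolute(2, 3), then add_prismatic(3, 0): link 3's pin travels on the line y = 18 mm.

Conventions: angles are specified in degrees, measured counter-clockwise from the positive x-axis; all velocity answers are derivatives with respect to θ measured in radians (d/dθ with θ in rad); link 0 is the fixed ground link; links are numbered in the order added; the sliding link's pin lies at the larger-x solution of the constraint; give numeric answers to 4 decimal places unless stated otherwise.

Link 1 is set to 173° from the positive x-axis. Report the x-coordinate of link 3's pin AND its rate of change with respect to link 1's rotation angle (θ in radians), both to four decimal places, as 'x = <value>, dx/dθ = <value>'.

geometry: r = 10 mm, L = 131 mm, e = 18 mm
crank pin P = (r cos θ, r sin θ) = (-9.925462, 1.218693)
h = r sin θ − e = 1.218693 − 18 = -16.781307
x = r cos θ + √(L² − h²) = -9.925462 + 129.920698 = 119.995236
dx/dθ = −r sin θ − h·r cos θ/√(L² − h²) (θ in radians; h = -16.781307) = -2.500723

x = 119.9952, dx/dθ = -2.5007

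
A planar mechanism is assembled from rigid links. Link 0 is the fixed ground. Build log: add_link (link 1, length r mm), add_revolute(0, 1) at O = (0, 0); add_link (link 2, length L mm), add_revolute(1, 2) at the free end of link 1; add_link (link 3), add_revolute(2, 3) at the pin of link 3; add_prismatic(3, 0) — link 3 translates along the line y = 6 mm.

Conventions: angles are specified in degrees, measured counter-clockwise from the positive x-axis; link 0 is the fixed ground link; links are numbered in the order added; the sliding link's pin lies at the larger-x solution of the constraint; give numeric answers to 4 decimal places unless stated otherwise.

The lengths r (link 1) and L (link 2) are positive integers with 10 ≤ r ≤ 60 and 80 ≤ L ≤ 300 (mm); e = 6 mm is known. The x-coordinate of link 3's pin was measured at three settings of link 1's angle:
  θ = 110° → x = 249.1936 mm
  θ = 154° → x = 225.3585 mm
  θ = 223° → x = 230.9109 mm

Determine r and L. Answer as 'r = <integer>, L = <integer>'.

constraint per measurement: (x − r cos θ)² + (r sin θ − e)² = L²
subtracting the θ₁ and θ₂ equations cancels the r² and L² terms:
r = (x₁² − x₂²) / (2[(x₁cos θ₁ + e sin θ₁) − (x₂cos θ₂ + e sin θ₂)]) = 47.0001 → r = 47
L² = (x₁ − r cos θ₁)² + (r sin θ₁ − e)² = 71824.0113 → L = 268.0000 → L = 268
check at θ₃=223°: x = 230.9109 (printed 230.9109) ✓

r = 47, L = 268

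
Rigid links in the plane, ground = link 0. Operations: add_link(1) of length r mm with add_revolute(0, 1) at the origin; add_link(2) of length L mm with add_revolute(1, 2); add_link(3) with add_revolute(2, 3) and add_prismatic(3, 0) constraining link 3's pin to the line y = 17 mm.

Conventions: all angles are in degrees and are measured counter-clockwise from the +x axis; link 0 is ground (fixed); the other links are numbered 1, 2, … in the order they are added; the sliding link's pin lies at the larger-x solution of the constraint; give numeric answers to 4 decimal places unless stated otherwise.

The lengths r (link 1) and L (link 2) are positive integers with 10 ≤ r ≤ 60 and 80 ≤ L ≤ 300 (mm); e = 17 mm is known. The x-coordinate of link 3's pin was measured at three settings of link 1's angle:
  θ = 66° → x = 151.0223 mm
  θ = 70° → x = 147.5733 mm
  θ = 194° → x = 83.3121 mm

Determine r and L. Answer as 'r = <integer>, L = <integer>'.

constraint per measurement: (x − r cos θ)² + (r sin θ − e)² = L²
subtracting the θ₁ and θ₂ equations cancels the r² and L² terms:
r = (x₁² − x₂²) / (2[(x₁cos θ₁ + e sin θ₁) − (x₂cos θ₂ + e sin θ₂)]) = 48.9999 → r = 49
L² = (x₁ − r cos θ₁)² + (r sin θ₁ − e)² = 17955.9906 → L = 134.0000 → L = 134
check at θ₃=194°: x = 83.3121 (printed 83.3121) ✓

r = 49, L = 134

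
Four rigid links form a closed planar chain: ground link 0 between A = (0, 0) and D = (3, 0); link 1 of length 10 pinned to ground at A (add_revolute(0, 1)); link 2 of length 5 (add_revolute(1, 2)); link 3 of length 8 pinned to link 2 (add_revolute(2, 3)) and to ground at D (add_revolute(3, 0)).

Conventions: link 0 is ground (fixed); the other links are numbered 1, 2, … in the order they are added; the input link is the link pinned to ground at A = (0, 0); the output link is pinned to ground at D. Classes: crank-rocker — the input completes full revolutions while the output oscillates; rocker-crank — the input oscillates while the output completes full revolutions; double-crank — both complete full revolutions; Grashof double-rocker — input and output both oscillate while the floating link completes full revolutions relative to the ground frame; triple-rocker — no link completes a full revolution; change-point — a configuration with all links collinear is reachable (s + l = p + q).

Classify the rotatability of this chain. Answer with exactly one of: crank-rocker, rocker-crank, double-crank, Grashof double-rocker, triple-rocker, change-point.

lengths: ground=3, input=10, coupler=5, output=8
sorted: s=3 (shortest), l=10 (longest), p+q=13
s + l = 13 vs p + q = 13
s + l = p + q → change-point (collinear configuration reachable)

change-point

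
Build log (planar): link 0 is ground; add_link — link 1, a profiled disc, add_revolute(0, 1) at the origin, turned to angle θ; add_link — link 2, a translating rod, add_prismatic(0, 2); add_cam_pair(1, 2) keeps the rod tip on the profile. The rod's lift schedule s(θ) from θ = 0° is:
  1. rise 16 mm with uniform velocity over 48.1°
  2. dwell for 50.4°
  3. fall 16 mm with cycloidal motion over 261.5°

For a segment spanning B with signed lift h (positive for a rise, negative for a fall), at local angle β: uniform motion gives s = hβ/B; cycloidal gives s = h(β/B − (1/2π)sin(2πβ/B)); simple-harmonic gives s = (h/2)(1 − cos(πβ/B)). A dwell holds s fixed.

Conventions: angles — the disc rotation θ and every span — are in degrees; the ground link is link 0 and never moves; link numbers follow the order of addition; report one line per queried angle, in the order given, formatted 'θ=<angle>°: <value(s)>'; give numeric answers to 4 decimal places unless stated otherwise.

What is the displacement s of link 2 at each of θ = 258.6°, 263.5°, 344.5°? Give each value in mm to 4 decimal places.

seg 1 [0°–48.1°] uniform, h=16: full span → s += 16 → s = 16.0000
seg 2 [48.1°–98.5°] dwell: s stays 16.0000
seg 3 [98.5°–360°] cycloidal, h=-16: θ=258.6° here. β=160.1, B=261.5. -16·(0.6122 − sin(2π·0.6122)/(2π)) = -11.4464 → s = 4.5536
seg 3 [98.5°–360°] cycloidal, h=-16: θ=263.5° here. β=165, B=261.5. -16·(0.6310 − sin(2π·0.6310)/(2π)) = -11.9626 → s = 4.0374
seg 3 [98.5°–360°] cycloidal, h=-16: θ=344.5° here. β=246, B=261.5. -16·(0.9407 − sin(2π·0.9407)/(2π)) = -15.9782 → s = 0.0218

θ=258.6°: 4.5536
θ=263.5°: 4.0374
θ=344.5°: 0.0218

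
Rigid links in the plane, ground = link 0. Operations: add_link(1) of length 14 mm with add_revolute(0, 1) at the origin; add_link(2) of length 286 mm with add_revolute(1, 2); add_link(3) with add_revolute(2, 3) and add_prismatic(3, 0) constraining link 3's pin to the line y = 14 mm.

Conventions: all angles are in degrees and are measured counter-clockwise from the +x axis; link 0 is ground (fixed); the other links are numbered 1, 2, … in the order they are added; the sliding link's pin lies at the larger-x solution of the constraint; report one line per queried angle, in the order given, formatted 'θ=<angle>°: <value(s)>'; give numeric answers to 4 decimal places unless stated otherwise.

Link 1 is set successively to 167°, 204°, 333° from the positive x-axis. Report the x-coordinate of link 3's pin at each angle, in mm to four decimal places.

geometry: r = 14 mm, L = 286 mm, e = 14 mm
θ=167°: crank pin P = (r cos θ, r sin θ) = (-13.641181, 3.149315)
θ=167°: h = r sin θ − e = 3.149315 − 14 = -10.850685
θ=167°: x = r cos θ + √(L² − h²) = -13.641181 + 285.794091 = 272.152910
θ=204°: crank pin P = (r cos θ, r sin θ) = (-12.789636, -5.694313)
θ=204°: h = r sin θ − e = -5.694313 − 14 = -19.694313
θ=204°: x = r cos θ + √(L² − h²) = -12.789636 + 285.321107 = 272.531470
θ=333°: crank pin P = (r cos θ, r sin θ) = (12.474091, -6.355867)
θ=333°: h = r sin θ − e = -6.355867 − 14 = -20.355867
θ=333°: x = r cos θ + √(L² − h²) = 12.474091 + 285.274672 = 297.748764

θ=167°: 272.1529
θ=204°: 272.5315
θ=333°: 297.7488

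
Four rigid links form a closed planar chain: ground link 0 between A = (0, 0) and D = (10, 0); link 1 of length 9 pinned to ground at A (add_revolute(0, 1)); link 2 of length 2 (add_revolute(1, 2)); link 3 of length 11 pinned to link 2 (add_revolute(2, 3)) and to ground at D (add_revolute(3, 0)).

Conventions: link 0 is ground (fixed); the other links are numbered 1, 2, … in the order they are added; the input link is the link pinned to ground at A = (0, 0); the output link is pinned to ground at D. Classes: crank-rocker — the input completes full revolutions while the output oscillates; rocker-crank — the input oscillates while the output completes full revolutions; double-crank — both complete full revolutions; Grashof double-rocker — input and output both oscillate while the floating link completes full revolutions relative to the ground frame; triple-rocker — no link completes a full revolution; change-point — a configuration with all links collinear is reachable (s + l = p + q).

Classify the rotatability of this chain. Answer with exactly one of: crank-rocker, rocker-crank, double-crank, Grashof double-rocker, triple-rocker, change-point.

lengths: ground=10, input=9, coupler=2, output=11
sorted: s=2 (shortest), l=11 (longest), p+q=19
s + l = 13 vs p + q = 19
s + l < p + q (Grashof) with shortest = coupler link → Grashof double-rocker

Grashof double-rocker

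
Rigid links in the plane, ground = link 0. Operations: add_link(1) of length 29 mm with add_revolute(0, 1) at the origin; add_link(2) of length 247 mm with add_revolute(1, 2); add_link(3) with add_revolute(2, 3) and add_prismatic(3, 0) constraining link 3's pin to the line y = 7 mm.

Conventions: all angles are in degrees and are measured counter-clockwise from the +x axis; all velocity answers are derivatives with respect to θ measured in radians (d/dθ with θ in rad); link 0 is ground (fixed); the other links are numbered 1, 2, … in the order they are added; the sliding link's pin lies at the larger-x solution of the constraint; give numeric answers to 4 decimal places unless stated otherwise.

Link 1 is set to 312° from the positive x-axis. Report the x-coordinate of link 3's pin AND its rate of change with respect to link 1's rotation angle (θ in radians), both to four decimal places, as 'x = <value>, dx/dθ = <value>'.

geometry: r = 29 mm, L = 247 mm, e = 7 mm
crank pin P = (r cos θ, r sin θ) = (19.404788, -21.551200)
h = r sin θ − e = -21.551200 − 7 = -28.551200
x = r cos θ + √(L² − h²) = 19.404788 + 245.344307 = 264.749095
dx/dθ = −r sin θ − h·r cos θ/√(L² − h²) (θ in radians; h = -28.551200) = 23.809373

x = 264.7491, dx/dθ = 23.8094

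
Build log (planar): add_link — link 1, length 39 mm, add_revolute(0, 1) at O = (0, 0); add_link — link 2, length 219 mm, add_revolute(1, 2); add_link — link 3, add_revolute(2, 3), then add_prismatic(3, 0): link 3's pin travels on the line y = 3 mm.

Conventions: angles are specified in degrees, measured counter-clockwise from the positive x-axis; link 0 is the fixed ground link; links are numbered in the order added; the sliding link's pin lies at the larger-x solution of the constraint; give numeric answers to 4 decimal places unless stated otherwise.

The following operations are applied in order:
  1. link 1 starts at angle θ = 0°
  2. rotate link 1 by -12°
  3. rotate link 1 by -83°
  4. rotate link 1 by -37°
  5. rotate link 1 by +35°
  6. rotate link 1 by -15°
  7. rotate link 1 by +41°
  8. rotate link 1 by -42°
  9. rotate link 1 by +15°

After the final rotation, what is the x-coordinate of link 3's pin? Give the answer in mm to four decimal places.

geometry: r = 39 mm, L = 219 mm, e = 3 mm; θ starts at 0°
rotate link 1 by -12°: θ ← 0° -12° = -12°
rotate link 1 by -83°: θ ← -12° -83° = -95°
rotate link 1 by -37°: θ ← -95° -37° = -132°
rotate link 1 by +35°: θ ← -132° +35° = -97°
rotate link 1 by -15°: θ ← -97° -15° = -112°
rotate link 1 by +41°: θ ← -112° +41° = -71°
rotate link 1 by -42°: θ ← -71° -42° = -113°
rotate link 1 by +15°: θ ← -113° +15° = -98°
crank pin P = (r cos θ, r sin θ) = (-5.427751, -38.620455)
h = r sin θ − e = -38.620455 − 3 = -41.620455
x = r cos θ + √(L² − h²) = -5.427751 + 215.008692 = 209.580941

209.5809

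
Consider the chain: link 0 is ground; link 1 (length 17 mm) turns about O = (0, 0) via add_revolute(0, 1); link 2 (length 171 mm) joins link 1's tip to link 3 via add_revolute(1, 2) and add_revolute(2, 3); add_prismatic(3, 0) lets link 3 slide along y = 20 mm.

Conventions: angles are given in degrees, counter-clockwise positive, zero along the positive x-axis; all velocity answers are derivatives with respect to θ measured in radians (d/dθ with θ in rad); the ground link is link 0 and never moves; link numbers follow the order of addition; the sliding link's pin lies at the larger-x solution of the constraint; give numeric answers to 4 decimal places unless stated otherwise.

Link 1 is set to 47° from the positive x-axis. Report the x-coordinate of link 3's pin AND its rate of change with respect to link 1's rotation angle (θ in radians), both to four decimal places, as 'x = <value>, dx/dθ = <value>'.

geometry: r = 17 mm, L = 171 mm, e = 20 mm
crank pin P = (r cos θ, r sin θ) = (11.593972, 12.433013)
h = r sin θ − e = 12.433013 − 20 = -7.566987
x = r cos θ + √(L² − h²) = 11.593972 + 170.832493 = 182.426465
dx/dθ = −r sin θ − h·r cos θ/√(L² − h²) (θ in radians; h = -7.566987) = -11.919461

x = 182.4265, dx/dθ = -11.9195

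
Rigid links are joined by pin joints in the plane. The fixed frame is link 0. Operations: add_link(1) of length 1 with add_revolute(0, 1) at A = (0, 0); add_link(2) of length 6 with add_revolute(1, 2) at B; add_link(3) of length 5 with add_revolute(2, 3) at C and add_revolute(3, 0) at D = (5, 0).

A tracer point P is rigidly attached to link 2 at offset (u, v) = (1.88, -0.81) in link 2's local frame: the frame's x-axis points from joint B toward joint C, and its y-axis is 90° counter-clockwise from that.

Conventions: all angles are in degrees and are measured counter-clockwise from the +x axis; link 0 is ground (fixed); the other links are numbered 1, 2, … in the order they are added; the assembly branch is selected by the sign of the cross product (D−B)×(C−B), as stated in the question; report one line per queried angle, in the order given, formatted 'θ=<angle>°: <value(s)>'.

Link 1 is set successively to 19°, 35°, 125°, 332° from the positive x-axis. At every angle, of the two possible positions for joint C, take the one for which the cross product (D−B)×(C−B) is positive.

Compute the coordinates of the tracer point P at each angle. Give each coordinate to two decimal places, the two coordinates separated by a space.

A=(0,0), D=(5.00,0)
θ=19°: B = A + 1.00·(cos19°, sin19°) = (0.9455, 0.3256)
θ=19°: |BD| = 4.0675
θ=19°: circle(B,6.00) ∩ circle(D,5.00): a=3.3859, h=4.9533
θ=19°:   candidates: C₊=(4.7171,4.9920) cross=20.148; C₋=(3.9241,-4.8829) cross=-20.148
θ=19°:   branch + wants cross > 0 → take C=(4.7171,4.9920) (cross=20.148)
θ=19°: ex = (C−B)/|BC| = (0.6286,0.7777); ey = (-0.7777,0.6286)
θ=19°: P = B + 1.88·ex + -0.81·ey = (2.7572,1.2786)
θ=35°: B = A + 1.00·(cos35°, sin35°) = (0.8192, 0.5736)
θ=35°: |BD| = 4.2200
θ=35°: circle(B,6.00) ∩ circle(D,5.00): a=3.4133, h=4.9345
θ=35°:   candidates: C₊=(4.8715,4.9983) cross=20.824; C₋=(3.5301,-4.7791) cross=-20.824
θ=35°:   branch + wants cross > 0 → take C=(4.8715,4.9983) (cross=20.824)
θ=35°: ex = (C−B)/|BC| = (0.6754,0.7375); ey = (-0.7375,0.6754)
θ=35°: P = B + 1.88·ex + -0.81·ey = (2.6862,1.4129)
θ=125°: B = A + 1.00·(cos125°, sin125°) = (-0.5736, 0.8192)
θ=125°: |BD| = 5.6335
θ=125°: circle(B,6.00) ∩ circle(D,5.00): a=3.7930, h=4.6490
θ=125°:   candidates: C₊=(3.8551,4.8672) cross=26.190; C₋=(2.5031,-4.3319) cross=-26.190
θ=125°:   branch + wants cross > 0 → take C=(3.8551,4.8672) (cross=26.190)
θ=125°: ex = (C−B)/|BC| = (0.7381,0.6747); ey = (-0.6747,0.7381)
θ=125°: P = B + 1.88·ex + -0.81·ey = (1.3606,1.4897)
θ=332°: B = A + 1.00·(cos332°, sin332°) = (0.8829, -0.4695)
θ=332°: |BD| = 4.1437
θ=332°: circle(B,6.00) ∩ circle(D,5.00): a=3.3992, h=4.9443
θ=332°:   candidates: C₊=(3.7001,4.8281) cross=20.488; C₋=(4.8204,-4.9968) cross=-20.488
θ=332°:   branch + wants cross > 0 → take C=(3.7001,4.8281) (cross=20.488)
θ=332°: ex = (C−B)/|BC| = (0.4695,0.8829); ey = (-0.8829,0.4695)
θ=332°: P = B + 1.88·ex + -0.81·ey = (2.4808,0.8101)

θ=19°: 2.76 1.28
θ=35°: 2.69 1.41
θ=125°: 1.36 1.49
θ=332°: 2.48 0.81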